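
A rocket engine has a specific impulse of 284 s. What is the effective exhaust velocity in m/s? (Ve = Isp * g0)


Ve = Isp * g0 = 284 * 9.81 = 2786.0 m/s

2786.0 m/s


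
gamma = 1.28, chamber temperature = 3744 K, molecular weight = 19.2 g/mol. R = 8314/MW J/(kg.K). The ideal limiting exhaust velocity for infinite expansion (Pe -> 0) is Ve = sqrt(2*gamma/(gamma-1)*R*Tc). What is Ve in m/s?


R = 8314 / 19.2 = 433.02 J/(kg.K)
Ve = sqrt(2 * 1.28 / (1.28 - 1) * 433.02 * 3744) = 3850 m/s

3850 m/s


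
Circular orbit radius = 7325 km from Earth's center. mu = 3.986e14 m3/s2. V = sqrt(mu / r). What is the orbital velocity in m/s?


V = sqrt(3.986e14 / 7325000) = 7377 m/s

7377 m/s


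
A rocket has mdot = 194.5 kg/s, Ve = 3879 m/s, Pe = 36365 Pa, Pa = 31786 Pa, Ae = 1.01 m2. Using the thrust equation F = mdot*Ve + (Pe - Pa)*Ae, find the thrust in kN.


F = 194.5 * 3879 + (36365 - 31786) * 1.01 = 759090.0 N = 759.1 kN

759.1 kN


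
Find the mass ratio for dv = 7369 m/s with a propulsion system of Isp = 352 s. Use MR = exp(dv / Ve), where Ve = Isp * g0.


Ve = 352 * 9.81 = 3453.12 m/s
MR = exp(7369 / 3453.12) = 8.449

8.449


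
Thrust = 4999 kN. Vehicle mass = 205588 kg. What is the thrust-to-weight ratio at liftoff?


TWR = 4999000 / (205588 * 9.81) = 2.48

2.48


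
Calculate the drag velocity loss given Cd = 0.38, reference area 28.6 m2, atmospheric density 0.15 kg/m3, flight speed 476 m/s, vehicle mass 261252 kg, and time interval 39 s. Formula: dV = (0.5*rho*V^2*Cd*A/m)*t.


D = 0.5 * 0.15 * 476^2 * 0.38 * 28.6 = 184682.1 N
a = 184682.1 / 261252 = 0.7069 m/s2
dV = 0.7069 * 39 = 27.6 m/s

27.6 m/s


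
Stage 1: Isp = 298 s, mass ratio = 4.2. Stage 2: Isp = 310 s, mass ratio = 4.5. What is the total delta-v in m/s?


dV1 = 298 * 9.81 * ln(4.2) = 4195.3 m/s
dV2 = 310 * 9.81 * ln(4.5) = 4574.0 m/s
Total dV = 4195.3 + 4574.0 = 8769.3 m/s ~ 8769 m/s

8769 m/s


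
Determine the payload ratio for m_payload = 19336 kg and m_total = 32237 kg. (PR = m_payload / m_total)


PR = 19336 / 32237 = 0.5998

0.5998


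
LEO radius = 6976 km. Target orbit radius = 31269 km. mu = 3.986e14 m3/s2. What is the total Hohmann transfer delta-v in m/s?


V1 = sqrt(mu/r1) = 7559.02 m/s
dV1 = V1*(sqrt(2*r2/(r1+r2)) - 1) = 2107.05 m/s
V2 = sqrt(mu/r2) = 3570.36 m/s
dV2 = V2*(1 - sqrt(2*r1/(r1+r2))) = 1413.89 m/s
Total dV = 3521 m/s

3521 m/s


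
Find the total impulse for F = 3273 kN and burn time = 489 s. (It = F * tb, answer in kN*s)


It = 3273 * 489 = 1600497 kN*s

1600497 kN*s


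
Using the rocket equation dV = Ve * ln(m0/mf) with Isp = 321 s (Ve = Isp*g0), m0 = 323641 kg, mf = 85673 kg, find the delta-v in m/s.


Ve = 321 * 9.81 = 3149.01 m/s
dV = 3149.01 * ln(323641/85673) = 4185 m/s

4185 m/s


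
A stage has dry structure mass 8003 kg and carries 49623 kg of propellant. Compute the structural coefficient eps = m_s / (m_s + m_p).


eps = 8003 / (8003 + 49623) = 0.1389

0.1389


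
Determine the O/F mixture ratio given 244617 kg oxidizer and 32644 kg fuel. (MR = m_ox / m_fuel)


MR = 244617 / 32644 = 7.49

7.49


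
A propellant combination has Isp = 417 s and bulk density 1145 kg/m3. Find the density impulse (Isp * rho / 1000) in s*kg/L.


rho*Isp = 417 * 1145 / 1000 = 477 s*kg/L

477 s*kg/L


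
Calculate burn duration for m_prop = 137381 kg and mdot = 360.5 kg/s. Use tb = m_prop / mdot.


tb = 137381 / 360.5 = 381.1 s

381.1 s


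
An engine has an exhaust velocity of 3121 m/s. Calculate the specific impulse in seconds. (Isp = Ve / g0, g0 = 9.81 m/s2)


Isp = Ve / g0 = 3121 / 9.81 = 318.1 s

318.1 s


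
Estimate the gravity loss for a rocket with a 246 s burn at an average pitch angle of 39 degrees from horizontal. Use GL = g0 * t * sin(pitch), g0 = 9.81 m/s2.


GL = 9.81 * 246 * sin(39 deg) = 1519 m/s

1519 m/s


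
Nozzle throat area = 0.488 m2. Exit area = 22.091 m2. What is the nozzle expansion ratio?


AR = 22.091 / 0.488 = 45.3

45.3


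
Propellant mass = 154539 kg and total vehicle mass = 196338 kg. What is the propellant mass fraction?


PMF = 154539 / 196338 = 0.787

0.787


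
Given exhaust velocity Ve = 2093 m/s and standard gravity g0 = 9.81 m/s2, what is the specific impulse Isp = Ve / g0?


Isp = Ve / g0 = 2093 / 9.81 = 213.4 s

213.4 s


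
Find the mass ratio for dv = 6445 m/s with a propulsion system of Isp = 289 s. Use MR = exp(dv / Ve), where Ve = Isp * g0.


Ve = 289 * 9.81 = 2835.09 m/s
MR = exp(6445 / 2835.09) = 9.711

9.711


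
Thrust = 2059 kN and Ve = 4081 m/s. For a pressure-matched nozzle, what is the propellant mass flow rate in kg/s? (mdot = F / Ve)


mdot = F / Ve = 2059000 / 4081 = 504.5 kg/s

504.5 kg/s


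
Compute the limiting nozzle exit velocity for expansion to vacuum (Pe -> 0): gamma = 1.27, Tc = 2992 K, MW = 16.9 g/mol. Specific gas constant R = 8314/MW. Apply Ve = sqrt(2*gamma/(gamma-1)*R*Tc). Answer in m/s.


R = 8314 / 16.9 = 491.95 J/(kg.K)
Ve = sqrt(2 * 1.27 / (1.27 - 1) * 491.95 * 2992) = 3721 m/s

3721 m/s


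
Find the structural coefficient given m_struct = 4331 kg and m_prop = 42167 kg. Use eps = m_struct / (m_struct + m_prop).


eps = 4331 / (4331 + 42167) = 0.0931

0.0931


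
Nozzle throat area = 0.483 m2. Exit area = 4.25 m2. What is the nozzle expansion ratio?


AR = 4.25 / 0.483 = 8.8

8.8


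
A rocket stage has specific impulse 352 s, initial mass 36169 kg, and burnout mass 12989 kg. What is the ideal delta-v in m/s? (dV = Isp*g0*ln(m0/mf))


Ve = 352 * 9.81 = 3453.12 m/s
dV = 3453.12 * ln(36169/12989) = 3536 m/s

3536 m/s


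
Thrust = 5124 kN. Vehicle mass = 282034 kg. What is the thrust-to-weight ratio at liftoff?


TWR = 5124000 / (282034 * 9.81) = 1.85

1.85


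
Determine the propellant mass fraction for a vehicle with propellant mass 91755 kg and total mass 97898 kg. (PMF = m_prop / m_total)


PMF = 91755 / 97898 = 0.937

0.937


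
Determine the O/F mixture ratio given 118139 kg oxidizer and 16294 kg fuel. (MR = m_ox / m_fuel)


MR = 118139 / 16294 = 7.25

7.25


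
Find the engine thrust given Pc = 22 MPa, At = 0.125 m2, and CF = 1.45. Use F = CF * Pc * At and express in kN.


F = 1.45 * 22e6 * 0.125 = 3.9875e+06 N = 3987.5 kN

3987.5 kN


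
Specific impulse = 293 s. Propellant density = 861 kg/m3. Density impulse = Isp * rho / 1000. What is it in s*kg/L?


rho*Isp = 293 * 861 / 1000 = 252 s*kg/L

252 s*kg/L


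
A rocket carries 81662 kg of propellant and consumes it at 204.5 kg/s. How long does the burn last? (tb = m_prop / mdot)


tb = 81662 / 204.5 = 399.3 s

399.3 s


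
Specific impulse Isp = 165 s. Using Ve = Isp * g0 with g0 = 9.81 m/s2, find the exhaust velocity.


Ve = Isp * g0 = 165 * 9.81 = 1618.7 m/s

1618.7 m/s


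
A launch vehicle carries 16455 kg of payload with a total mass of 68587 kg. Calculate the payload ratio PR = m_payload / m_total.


PR = 16455 / 68587 = 0.2399

0.2399


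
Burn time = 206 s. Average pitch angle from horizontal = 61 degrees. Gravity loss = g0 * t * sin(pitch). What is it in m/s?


GL = 9.81 * 206 * sin(61 deg) = 1767 m/s

1767 m/s


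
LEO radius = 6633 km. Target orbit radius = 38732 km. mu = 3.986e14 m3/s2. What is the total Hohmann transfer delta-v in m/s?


V1 = sqrt(mu/r1) = 7752.0 m/s
dV1 = V1*(sqrt(2*r2/(r1+r2)) - 1) = 2377.86 m/s
V2 = sqrt(mu/r2) = 3208.0 m/s
dV2 = V2*(1 - sqrt(2*r1/(r1+r2))) = 1473.22 m/s
Total dV = 3851 m/s

3851 m/s


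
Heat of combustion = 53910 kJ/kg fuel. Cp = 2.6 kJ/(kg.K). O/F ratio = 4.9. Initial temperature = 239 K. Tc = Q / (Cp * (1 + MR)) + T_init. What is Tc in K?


Tc = 53910 / (2.6 * (1 + 4.9)) + 239 = 3753 K

3753 K


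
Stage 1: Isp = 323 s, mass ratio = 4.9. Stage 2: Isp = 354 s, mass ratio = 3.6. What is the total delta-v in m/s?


dV1 = 323 * 9.81 * ln(4.9) = 5035.7 m/s
dV2 = 354 * 9.81 * ln(3.6) = 4448.4 m/s
Total dV = 5035.7 + 4448.4 = 9484.1 m/s ~ 9484 m/s

9484 m/s


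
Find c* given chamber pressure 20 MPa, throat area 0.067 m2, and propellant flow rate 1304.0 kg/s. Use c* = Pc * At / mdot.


c* = 20e6 * 0.067 / 1304.0 = 1028 m/s

1028 m/s


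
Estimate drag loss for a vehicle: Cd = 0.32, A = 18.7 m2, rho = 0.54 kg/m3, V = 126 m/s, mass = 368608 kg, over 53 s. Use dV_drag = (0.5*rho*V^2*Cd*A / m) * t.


D = 0.5 * 0.54 * 126^2 * 0.32 * 18.7 = 25650.54 N
a = 25650.54 / 368608 = 0.0696 m/s2
dV = 0.0696 * 53 = 3.7 m/s

3.7 m/s


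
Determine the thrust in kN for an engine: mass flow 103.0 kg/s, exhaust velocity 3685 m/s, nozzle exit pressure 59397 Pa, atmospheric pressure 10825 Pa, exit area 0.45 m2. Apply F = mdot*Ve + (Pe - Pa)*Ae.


F = 103.0 * 3685 + (59397 - 10825) * 0.45 = 401412.0 N = 401.4 kN

401.4 kN


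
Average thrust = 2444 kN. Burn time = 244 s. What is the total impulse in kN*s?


It = 2444 * 244 = 596336 kN*s

596336 kN*s


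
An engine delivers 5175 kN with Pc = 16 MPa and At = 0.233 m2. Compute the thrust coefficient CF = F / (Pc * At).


CF = 5175000 / (16e6 * 0.233) = 1.39

1.39


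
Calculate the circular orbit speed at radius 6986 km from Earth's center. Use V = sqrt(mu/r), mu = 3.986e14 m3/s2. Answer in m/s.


V = sqrt(3.986e14 / 6986000) = 7554 m/s

7554 m/s


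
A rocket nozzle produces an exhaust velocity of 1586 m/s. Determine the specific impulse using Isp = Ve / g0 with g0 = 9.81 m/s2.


Isp = Ve / g0 = 1586 / 9.81 = 161.7 s

161.7 s


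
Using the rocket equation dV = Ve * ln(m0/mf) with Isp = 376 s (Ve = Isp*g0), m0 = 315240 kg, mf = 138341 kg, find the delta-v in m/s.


Ve = 376 * 9.81 = 3688.56 m/s
dV = 3688.56 * ln(315240/138341) = 3038 m/s

3038 m/s


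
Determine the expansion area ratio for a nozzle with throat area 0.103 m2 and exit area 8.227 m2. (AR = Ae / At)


AR = 8.227 / 0.103 = 79.9

79.9


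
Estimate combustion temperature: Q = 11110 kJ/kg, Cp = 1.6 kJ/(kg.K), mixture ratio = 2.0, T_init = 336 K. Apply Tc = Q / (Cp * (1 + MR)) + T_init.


Tc = 11110 / (1.6 * (1 + 2.0)) + 336 = 2651 K

2651 K


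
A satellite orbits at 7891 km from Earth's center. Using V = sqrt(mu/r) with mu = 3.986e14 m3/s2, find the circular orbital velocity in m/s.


V = sqrt(3.986e14 / 7891000) = 7107 m/s

7107 m/s


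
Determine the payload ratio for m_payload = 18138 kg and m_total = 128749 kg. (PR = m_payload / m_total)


PR = 18138 / 128749 = 0.1409

0.1409


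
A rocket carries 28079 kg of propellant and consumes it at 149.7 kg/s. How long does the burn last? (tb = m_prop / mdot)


tb = 28079 / 149.7 = 187.6 s

187.6 s


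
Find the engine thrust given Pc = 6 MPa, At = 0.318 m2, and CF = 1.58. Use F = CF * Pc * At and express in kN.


F = 1.58 * 6e6 * 0.318 = 3.0146e+06 N = 3014.6 kN

3014.6 kN


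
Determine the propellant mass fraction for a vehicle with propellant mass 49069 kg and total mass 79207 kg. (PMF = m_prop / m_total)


PMF = 49069 / 79207 = 0.62

0.62


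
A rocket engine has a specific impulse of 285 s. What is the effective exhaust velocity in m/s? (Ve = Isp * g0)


Ve = Isp * g0 = 285 * 9.81 = 2795.9 m/s

2795.9 m/s


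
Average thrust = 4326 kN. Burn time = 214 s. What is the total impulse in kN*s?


It = 4326 * 214 = 925764 kN*s

925764 kN*s


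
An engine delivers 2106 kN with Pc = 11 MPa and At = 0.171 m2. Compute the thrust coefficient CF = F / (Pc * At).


CF = 2106000 / (11e6 * 0.171) = 1.12

1.12


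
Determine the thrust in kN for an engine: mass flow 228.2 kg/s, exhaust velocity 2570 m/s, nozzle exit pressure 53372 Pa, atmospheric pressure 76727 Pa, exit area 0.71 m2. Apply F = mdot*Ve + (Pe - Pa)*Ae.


F = 228.2 * 2570 + (53372 - 76727) * 0.71 = 569892.0 N = 569.9 kN

569.9 kN


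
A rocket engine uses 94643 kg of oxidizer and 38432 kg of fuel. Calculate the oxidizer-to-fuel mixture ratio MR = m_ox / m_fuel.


MR = 94643 / 38432 = 2.46

2.46


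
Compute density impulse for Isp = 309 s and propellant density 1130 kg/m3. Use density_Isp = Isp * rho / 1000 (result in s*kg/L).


rho*Isp = 309 * 1130 / 1000 = 349 s*kg/L

349 s*kg/L


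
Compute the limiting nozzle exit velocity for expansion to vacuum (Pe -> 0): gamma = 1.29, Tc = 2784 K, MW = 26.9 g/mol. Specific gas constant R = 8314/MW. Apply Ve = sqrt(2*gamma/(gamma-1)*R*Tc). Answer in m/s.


R = 8314 / 26.9 = 309.07 J/(kg.K)
Ve = sqrt(2 * 1.29 / (1.29 - 1) * 309.07 * 2784) = 2767 m/s

2767 m/s


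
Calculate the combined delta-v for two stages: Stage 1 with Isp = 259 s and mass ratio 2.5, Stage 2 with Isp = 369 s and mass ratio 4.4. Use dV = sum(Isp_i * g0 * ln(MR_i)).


dV1 = 259 * 9.81 * ln(2.5) = 2328.1 m/s
dV2 = 369 * 9.81 * ln(4.4) = 5363.2 m/s
Total dV = 2328.1 + 5363.2 = 7691.3 m/s ~ 7691 m/s

7691 m/s


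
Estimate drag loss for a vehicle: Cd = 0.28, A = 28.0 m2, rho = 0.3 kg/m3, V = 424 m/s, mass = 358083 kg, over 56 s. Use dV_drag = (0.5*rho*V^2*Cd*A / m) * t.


D = 0.5 * 0.3 * 424^2 * 0.28 * 28.0 = 211416.58 N
a = 211416.58 / 358083 = 0.5904 m/s2
dV = 0.5904 * 56 = 33.1 m/s

33.1 m/s


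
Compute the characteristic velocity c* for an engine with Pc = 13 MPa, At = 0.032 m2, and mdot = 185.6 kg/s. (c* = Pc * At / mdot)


c* = 13e6 * 0.032 / 185.6 = 2241 m/s

2241 m/s


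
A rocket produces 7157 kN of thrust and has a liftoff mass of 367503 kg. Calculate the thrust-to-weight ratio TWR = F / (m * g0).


TWR = 7157000 / (367503 * 9.81) = 1.99

1.99


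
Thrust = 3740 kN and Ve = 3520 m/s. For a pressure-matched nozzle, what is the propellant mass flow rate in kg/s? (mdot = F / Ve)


mdot = F / Ve = 3740000 / 3520 = 1062.5 kg/s

1062.5 kg/s


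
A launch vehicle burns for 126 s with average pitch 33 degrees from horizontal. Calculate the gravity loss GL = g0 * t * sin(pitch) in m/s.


GL = 9.81 * 126 * sin(33 deg) = 673 m/s

673 m/s


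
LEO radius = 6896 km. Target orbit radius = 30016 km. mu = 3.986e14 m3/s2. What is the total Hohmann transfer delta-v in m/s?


V1 = sqrt(mu/r1) = 7602.74 m/s
dV1 = V1*(sqrt(2*r2/(r1+r2)) - 1) = 2092.93 m/s
V2 = sqrt(mu/r2) = 3644.12 m/s
dV2 = V2*(1 - sqrt(2*r1/(r1+r2))) = 1416.59 m/s
Total dV = 3510 m/s

3510 m/s


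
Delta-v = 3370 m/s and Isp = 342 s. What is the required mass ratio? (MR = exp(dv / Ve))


Ve = 342 * 9.81 = 3355.02 m/s
MR = exp(3370 / 3355.02) = 2.73

2.73


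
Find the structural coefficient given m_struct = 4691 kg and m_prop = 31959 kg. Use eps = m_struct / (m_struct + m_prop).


eps = 4691 / (4691 + 31959) = 0.128

0.128


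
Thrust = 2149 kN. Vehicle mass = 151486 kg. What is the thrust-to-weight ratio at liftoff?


TWR = 2149000 / (151486 * 9.81) = 1.45

1.45


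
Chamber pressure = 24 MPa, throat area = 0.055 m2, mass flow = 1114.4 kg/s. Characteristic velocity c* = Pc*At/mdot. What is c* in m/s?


c* = 24e6 * 0.055 / 1114.4 = 1184 m/s

1184 m/s


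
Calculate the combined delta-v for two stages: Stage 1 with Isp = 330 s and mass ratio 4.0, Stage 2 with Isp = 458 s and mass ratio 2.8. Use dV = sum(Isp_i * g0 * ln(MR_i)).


dV1 = 330 * 9.81 * ln(4.0) = 4487.9 m/s
dV2 = 458 * 9.81 * ln(2.8) = 4626.1 m/s
Total dV = 4487.9 + 4626.1 = 9114.0 m/s ~ 9114 m/s

9114 m/s


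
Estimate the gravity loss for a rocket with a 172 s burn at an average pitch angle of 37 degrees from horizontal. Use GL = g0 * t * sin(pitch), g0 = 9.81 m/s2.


GL = 9.81 * 172 * sin(37 deg) = 1015 m/s

1015 m/s


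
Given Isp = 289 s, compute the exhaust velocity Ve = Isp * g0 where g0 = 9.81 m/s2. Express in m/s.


Ve = Isp * g0 = 289 * 9.81 = 2835.1 m/s

2835.1 m/s


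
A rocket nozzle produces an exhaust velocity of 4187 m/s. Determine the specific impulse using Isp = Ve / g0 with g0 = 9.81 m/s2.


Isp = Ve / g0 = 4187 / 9.81 = 426.8 s

426.8 s


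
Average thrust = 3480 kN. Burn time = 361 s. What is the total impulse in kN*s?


It = 3480 * 361 = 1256280 kN*s

1256280 kN*s


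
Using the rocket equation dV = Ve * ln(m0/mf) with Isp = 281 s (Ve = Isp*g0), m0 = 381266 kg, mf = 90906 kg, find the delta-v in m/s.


Ve = 281 * 9.81 = 2756.61 m/s
dV = 2756.61 * ln(381266/90906) = 3952 m/s

3952 m/s


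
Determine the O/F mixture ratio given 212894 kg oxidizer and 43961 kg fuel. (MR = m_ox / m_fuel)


MR = 212894 / 43961 = 4.84

4.84


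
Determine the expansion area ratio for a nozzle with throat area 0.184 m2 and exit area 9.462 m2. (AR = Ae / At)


AR = 9.462 / 0.184 = 51.4

51.4


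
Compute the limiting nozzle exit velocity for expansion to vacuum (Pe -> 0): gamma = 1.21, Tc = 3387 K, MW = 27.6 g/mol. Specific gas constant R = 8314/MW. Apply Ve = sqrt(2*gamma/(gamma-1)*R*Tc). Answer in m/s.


R = 8314 / 27.6 = 301.23 J/(kg.K)
Ve = sqrt(2 * 1.21 / (1.21 - 1) * 301.23 * 3387) = 3429 m/s

3429 m/s


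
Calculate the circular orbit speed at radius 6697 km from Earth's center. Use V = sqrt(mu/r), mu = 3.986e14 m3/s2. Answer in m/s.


V = sqrt(3.986e14 / 6697000) = 7715 m/s

7715 m/s


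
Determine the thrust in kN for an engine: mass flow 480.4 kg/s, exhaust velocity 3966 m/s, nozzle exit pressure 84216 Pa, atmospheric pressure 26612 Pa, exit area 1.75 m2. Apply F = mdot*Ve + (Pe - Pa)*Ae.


F = 480.4 * 3966 + (84216 - 26612) * 1.75 = 2.0061e+06 N = 2006.1 kN

2006.1 kN


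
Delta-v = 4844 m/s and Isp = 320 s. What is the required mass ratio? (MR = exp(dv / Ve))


Ve = 320 * 9.81 = 3139.2 m/s
MR = exp(4844 / 3139.2) = 4.679

4.679


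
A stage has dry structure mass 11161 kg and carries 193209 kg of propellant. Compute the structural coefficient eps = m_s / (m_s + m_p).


eps = 11161 / (11161 + 193209) = 0.0546

0.0546


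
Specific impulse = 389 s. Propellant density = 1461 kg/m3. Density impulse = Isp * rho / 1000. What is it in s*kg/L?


rho*Isp = 389 * 1461 / 1000 = 568 s*kg/L

568 s*kg/L


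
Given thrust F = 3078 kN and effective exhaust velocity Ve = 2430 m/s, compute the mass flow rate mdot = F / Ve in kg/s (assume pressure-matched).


mdot = F / Ve = 3078000 / 2430 = 1266.7 kg/s

1266.7 kg/s


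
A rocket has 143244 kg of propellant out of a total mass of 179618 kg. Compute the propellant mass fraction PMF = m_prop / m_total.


PMF = 143244 / 179618 = 0.797

0.797


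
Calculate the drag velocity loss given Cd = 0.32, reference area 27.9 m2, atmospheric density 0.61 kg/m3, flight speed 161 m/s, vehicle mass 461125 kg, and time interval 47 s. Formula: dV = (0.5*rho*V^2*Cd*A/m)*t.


D = 0.5 * 0.61 * 161^2 * 0.32 * 27.9 = 70583.92 N
a = 70583.92 / 461125 = 0.1531 m/s2
dV = 0.1531 * 47 = 7.2 m/s

7.2 m/s


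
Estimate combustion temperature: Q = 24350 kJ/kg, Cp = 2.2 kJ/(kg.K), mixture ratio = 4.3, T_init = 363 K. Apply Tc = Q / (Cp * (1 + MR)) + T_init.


Tc = 24350 / (2.2 * (1 + 4.3)) + 363 = 2451 K

2451 K


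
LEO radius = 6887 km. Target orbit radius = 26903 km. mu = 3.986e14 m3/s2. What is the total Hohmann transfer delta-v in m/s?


V1 = sqrt(mu/r1) = 7607.7 m/s
dV1 = V1*(sqrt(2*r2/(r1+r2)) - 1) = 1992.38 m/s
V2 = sqrt(mu/r2) = 3849.18 m/s
dV2 = V2*(1 - sqrt(2*r1/(r1+r2))) = 1391.62 m/s
Total dV = 3384 m/s

3384 m/s


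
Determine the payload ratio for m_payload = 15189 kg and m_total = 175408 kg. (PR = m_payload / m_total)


PR = 15189 / 175408 = 0.0866

0.0866


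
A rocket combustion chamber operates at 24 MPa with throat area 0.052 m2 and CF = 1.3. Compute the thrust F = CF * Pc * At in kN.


F = 1.3 * 24e6 * 0.052 = 1.6224e+06 N = 1622.4 kN

1622.4 kN


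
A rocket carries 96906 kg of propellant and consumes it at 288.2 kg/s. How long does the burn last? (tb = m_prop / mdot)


tb = 96906 / 288.2 = 336.2 s

336.2 s


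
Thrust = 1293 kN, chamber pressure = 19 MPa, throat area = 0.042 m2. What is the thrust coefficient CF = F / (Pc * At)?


CF = 1293000 / (19e6 * 0.042) = 1.62

1.62


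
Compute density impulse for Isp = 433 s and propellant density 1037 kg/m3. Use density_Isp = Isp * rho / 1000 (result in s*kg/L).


rho*Isp = 433 * 1037 / 1000 = 449 s*kg/L

449 s*kg/L


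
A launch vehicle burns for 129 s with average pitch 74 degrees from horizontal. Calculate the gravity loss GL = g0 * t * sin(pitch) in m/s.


GL = 9.81 * 129 * sin(74 deg) = 1216 m/s

1216 m/s


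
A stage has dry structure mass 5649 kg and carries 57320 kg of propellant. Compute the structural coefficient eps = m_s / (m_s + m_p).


eps = 5649 / (5649 + 57320) = 0.0897

0.0897


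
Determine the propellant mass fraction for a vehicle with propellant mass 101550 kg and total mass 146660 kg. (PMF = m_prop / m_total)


PMF = 101550 / 146660 = 0.692

0.692


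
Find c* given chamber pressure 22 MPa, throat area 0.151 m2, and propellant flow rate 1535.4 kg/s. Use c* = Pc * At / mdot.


c* = 22e6 * 0.151 / 1535.4 = 2164 m/s

2164 m/s


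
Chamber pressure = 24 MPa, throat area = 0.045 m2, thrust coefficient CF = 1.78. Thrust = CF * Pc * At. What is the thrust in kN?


F = 1.78 * 24e6 * 0.045 = 1.9224e+06 N = 1922.4 kN

1922.4 kN


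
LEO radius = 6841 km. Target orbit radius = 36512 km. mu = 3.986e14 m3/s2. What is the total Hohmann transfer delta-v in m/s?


V1 = sqrt(mu/r1) = 7633.24 m/s
dV1 = V1*(sqrt(2*r2/(r1+r2)) - 1) = 2273.53 m/s
V2 = sqrt(mu/r2) = 3304.08 m/s
dV2 = V2*(1 - sqrt(2*r1/(r1+r2))) = 1447.92 m/s
Total dV = 3721 m/s

3721 m/s


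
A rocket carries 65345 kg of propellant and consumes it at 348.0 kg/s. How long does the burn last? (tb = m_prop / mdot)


tb = 65345 / 348.0 = 187.8 s

187.8 s


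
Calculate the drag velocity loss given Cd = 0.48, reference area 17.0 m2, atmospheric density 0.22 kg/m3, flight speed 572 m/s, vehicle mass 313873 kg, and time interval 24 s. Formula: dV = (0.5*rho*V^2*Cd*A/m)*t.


D = 0.5 * 0.22 * 572^2 * 0.48 * 17.0 = 293680.36 N
a = 293680.36 / 313873 = 0.9357 m/s2
dV = 0.9357 * 24 = 22.5 m/s

22.5 m/s


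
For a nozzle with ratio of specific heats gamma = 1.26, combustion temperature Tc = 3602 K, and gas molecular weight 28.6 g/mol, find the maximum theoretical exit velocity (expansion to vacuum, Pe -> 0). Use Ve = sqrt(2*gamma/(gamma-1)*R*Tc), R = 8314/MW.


R = 8314 / 28.6 = 290.7 J/(kg.K)
Ve = sqrt(2 * 1.26 / (1.26 - 1) * 290.7 * 3602) = 3186 m/s

3186 m/s


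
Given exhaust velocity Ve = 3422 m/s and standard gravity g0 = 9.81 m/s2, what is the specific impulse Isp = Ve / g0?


Isp = Ve / g0 = 3422 / 9.81 = 348.8 s

348.8 s


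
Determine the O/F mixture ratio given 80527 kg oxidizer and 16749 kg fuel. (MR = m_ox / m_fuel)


MR = 80527 / 16749 = 4.81

4.81


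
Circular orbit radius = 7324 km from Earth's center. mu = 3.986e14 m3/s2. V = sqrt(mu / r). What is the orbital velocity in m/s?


V = sqrt(3.986e14 / 7324000) = 7377 m/s

7377 m/s


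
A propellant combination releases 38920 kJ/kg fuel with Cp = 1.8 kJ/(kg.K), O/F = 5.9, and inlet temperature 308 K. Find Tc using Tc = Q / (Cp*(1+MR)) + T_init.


Tc = 38920 / (1.8 * (1 + 5.9)) + 308 = 3442 K

3442 K


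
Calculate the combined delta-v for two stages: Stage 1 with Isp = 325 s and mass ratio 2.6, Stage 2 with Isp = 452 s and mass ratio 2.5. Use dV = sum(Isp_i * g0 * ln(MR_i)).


dV1 = 325 * 9.81 * ln(2.6) = 3046.4 m/s
dV2 = 452 * 9.81 * ln(2.5) = 4062.9 m/s
Total dV = 3046.4 + 4062.9 = 7109.3 m/s ~ 7109 m/s

7109 m/s


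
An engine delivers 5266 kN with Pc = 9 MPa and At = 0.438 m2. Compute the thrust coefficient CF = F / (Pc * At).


CF = 5266000 / (9e6 * 0.438) = 1.34

1.34


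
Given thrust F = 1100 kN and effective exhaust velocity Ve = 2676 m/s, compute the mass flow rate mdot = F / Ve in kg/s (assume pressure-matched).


mdot = F / Ve = 1100000 / 2676 = 411.1 kg/s

411.1 kg/s


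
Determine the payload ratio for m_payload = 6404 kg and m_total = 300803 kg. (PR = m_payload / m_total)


PR = 6404 / 300803 = 0.0213

0.0213


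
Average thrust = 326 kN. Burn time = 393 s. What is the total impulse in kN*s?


It = 326 * 393 = 128118 kN*s

128118 kN*s


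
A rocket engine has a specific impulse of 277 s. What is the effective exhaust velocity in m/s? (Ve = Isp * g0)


Ve = Isp * g0 = 277 * 9.81 = 2717.4 m/s

2717.4 m/s


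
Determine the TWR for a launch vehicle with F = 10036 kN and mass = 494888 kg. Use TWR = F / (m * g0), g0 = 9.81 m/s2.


TWR = 10036000 / (494888 * 9.81) = 2.07

2.07


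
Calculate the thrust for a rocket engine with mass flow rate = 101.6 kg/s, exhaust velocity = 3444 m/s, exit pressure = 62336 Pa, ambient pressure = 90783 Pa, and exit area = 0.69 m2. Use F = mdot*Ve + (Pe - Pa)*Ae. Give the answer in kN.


F = 101.6 * 3444 + (62336 - 90783) * 0.69 = 330282.0 N = 330.3 kN

330.3 kN


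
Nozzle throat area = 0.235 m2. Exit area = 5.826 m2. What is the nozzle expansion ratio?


AR = 5.826 / 0.235 = 24.8

24.8


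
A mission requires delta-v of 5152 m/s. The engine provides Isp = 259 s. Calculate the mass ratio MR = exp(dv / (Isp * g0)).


Ve = 259 * 9.81 = 2540.79 m/s
MR = exp(5152 / 2540.79) = 7.597

7.597


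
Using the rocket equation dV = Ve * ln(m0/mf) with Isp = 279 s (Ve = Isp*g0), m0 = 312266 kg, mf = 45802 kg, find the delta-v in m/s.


Ve = 279 * 9.81 = 2736.99 m/s
dV = 2736.99 * ln(312266/45802) = 5254 m/s

5254 m/s


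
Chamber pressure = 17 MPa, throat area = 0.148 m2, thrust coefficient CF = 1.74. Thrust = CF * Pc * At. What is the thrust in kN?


F = 1.74 * 17e6 * 0.148 = 4.3778e+06 N = 4377.8 kN

4377.8 kN


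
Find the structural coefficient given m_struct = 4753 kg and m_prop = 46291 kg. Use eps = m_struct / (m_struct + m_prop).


eps = 4753 / (4753 + 46291) = 0.0931

0.0931


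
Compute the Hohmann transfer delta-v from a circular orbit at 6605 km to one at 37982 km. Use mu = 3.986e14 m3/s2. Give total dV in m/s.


V1 = sqrt(mu/r1) = 7768.41 m/s
dV1 = V1*(sqrt(2*r2/(r1+r2)) - 1) = 2371.45 m/s
V2 = sqrt(mu/r2) = 3239.51 m/s
dV2 = V2*(1 - sqrt(2*r1/(r1+r2))) = 1476.21 m/s
Total dV = 3848 m/s

3848 m/s


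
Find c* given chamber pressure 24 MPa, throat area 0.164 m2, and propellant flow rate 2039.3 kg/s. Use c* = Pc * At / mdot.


c* = 24e6 * 0.164 / 2039.3 = 1930 m/s

1930 m/s


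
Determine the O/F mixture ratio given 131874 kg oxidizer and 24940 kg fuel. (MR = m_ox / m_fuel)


MR = 131874 / 24940 = 5.29

5.29


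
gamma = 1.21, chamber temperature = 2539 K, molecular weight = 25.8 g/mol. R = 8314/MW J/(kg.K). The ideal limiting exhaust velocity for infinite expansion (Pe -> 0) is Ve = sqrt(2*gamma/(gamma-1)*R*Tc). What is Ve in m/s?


R = 8314 / 25.8 = 322.25 J/(kg.K)
Ve = sqrt(2 * 1.21 / (1.21 - 1) * 322.25 * 2539) = 3071 m/s

3071 m/s


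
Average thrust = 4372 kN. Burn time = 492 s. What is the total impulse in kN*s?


It = 4372 * 492 = 2151024 kN*s

2151024 kN*s


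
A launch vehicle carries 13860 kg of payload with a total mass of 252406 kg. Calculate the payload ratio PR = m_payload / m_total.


PR = 13860 / 252406 = 0.0549

0.0549


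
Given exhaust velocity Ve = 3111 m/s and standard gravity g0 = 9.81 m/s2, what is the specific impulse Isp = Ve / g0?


Isp = Ve / g0 = 3111 / 9.81 = 317.1 s

317.1 s


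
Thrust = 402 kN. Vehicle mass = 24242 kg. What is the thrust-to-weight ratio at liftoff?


TWR = 402000 / (24242 * 9.81) = 1.69

1.69


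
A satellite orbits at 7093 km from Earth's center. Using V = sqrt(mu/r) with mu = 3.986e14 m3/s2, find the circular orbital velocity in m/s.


V = sqrt(3.986e14 / 7093000) = 7496 m/s

7496 m/s


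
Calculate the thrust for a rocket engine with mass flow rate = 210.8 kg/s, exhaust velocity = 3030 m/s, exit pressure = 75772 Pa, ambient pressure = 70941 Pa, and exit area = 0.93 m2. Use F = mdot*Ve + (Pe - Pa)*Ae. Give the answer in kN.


F = 210.8 * 3030 + (75772 - 70941) * 0.93 = 643217.0 N = 643.2 kN

643.2 kN


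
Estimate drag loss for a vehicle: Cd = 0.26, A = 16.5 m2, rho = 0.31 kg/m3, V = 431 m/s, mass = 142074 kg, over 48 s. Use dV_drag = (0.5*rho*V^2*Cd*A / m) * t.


D = 0.5 * 0.31 * 431^2 * 0.26 * 16.5 = 123521.78 N
a = 123521.78 / 142074 = 0.8694 m/s2
dV = 0.8694 * 48 = 41.7 m/s

41.7 m/s


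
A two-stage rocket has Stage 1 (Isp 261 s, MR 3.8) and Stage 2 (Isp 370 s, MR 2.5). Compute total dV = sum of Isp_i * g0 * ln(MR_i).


dV1 = 261 * 9.81 * ln(3.8) = 3418.2 m/s
dV2 = 370 * 9.81 * ln(2.5) = 3325.9 m/s
Total dV = 3418.2 + 3325.9 = 6744.1 m/s ~ 6744 m/s

6744 m/s


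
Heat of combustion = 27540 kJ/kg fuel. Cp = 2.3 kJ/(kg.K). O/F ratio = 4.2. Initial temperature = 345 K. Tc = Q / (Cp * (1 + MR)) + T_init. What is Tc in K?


Tc = 27540 / (2.3 * (1 + 4.2)) + 345 = 2648 K

2648 K


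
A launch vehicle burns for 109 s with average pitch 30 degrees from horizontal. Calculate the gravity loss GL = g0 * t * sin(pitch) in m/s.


GL = 9.81 * 109 * sin(30 deg) = 535 m/s

535 m/s


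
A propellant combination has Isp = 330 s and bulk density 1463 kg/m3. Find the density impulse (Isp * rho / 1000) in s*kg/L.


rho*Isp = 330 * 1463 / 1000 = 483 s*kg/L

483 s*kg/L


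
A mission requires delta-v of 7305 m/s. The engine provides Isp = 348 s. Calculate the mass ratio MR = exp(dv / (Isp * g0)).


Ve = 348 * 9.81 = 3413.88 m/s
MR = exp(7305 / 3413.88) = 8.498

8.498


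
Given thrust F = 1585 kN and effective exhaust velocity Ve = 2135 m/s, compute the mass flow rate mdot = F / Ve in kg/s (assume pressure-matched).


mdot = F / Ve = 1585000 / 2135 = 742.4 kg/s

742.4 kg/s


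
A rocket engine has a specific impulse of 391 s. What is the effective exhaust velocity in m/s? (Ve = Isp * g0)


Ve = Isp * g0 = 391 * 9.81 = 3835.7 m/s

3835.7 m/s


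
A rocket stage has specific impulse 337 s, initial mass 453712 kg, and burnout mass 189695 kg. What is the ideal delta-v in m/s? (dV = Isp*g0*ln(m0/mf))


Ve = 337 * 9.81 = 3305.97 m/s
dV = 3305.97 * ln(453712/189695) = 2883 m/s

2883 m/s


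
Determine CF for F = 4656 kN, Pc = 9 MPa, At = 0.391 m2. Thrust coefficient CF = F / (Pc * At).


CF = 4656000 / (9e6 * 0.391) = 1.32

1.32


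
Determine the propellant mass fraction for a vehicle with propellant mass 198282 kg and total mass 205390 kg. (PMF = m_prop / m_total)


PMF = 198282 / 205390 = 0.965

0.965


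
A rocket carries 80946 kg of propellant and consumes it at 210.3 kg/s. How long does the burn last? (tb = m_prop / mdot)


tb = 80946 / 210.3 = 384.9 s

384.9 s


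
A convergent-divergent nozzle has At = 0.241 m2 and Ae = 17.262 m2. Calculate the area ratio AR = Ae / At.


AR = 17.262 / 0.241 = 71.6

71.6


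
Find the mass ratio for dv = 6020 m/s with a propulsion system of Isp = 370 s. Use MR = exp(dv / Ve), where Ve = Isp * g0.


Ve = 370 * 9.81 = 3629.7 m/s
MR = exp(6020 / 3629.7) = 5.252

5.252


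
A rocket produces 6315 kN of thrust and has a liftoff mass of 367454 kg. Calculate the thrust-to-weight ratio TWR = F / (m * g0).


TWR = 6315000 / (367454 * 9.81) = 1.75

1.75


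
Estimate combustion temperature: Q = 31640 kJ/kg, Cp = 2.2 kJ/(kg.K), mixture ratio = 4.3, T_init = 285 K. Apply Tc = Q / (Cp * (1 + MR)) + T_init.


Tc = 31640 / (2.2 * (1 + 4.3)) + 285 = 2999 K

2999 K


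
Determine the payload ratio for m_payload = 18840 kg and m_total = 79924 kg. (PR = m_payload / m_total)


PR = 18840 / 79924 = 0.2357

0.2357


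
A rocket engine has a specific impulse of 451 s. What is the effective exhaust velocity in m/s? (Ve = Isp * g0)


Ve = Isp * g0 = 451 * 9.81 = 4424.3 m/s

4424.3 m/s


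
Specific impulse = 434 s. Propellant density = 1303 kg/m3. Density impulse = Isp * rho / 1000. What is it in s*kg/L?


rho*Isp = 434 * 1303 / 1000 = 566 s*kg/L

566 s*kg/L


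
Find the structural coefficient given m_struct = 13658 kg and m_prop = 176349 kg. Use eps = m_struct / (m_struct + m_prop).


eps = 13658 / (13658 + 176349) = 0.0719

0.0719


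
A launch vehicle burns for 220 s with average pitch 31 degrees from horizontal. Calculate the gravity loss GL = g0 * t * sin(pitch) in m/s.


GL = 9.81 * 220 * sin(31 deg) = 1112 m/s

1112 m/s


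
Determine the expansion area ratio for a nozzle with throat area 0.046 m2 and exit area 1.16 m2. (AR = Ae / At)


AR = 1.16 / 0.046 = 25.2

25.2


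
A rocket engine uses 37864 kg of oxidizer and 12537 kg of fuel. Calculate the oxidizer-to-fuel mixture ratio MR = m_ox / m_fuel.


MR = 37864 / 12537 = 3.02

3.02


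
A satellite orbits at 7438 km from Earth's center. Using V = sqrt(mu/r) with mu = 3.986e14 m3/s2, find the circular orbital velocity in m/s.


V = sqrt(3.986e14 / 7438000) = 7320 m/s

7320 m/s


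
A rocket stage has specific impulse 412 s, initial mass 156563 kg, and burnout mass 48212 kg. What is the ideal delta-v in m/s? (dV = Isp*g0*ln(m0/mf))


Ve = 412 * 9.81 = 4041.72 m/s
dV = 4041.72 * ln(156563/48212) = 4761 m/s

4761 m/s


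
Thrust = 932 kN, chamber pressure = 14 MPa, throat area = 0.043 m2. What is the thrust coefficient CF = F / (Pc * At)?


CF = 932000 / (14e6 * 0.043) = 1.55

1.55


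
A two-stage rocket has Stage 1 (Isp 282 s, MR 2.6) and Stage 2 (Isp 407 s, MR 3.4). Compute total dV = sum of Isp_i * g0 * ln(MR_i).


dV1 = 282 * 9.81 * ln(2.6) = 2643.3 m/s
dV2 = 407 * 9.81 * ln(3.4) = 4886.1 m/s
Total dV = 2643.3 + 4886.1 = 7529.4 m/s ~ 7529 m/s

7529 m/s


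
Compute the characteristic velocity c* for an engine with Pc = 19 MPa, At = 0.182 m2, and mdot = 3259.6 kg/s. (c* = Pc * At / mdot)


c* = 19e6 * 0.182 / 3259.6 = 1061 m/s

1061 m/s


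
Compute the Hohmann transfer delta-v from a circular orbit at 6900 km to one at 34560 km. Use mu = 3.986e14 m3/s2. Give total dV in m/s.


V1 = sqrt(mu/r1) = 7600.53 m/s
dV1 = V1*(sqrt(2*r2/(r1+r2)) - 1) = 2213.13 m/s
V2 = sqrt(mu/r2) = 3396.11 m/s
dV2 = V2*(1 - sqrt(2*r1/(r1+r2))) = 1436.78 m/s
Total dV = 3650 m/s

3650 m/s


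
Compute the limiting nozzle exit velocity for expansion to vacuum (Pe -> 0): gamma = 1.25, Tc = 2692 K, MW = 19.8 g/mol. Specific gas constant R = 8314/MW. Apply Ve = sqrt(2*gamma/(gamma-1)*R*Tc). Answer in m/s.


R = 8314 / 19.8 = 419.9 J/(kg.K)
Ve = sqrt(2 * 1.25 / (1.25 - 1) * 419.9 * 2692) = 3362 m/s

3362 m/s


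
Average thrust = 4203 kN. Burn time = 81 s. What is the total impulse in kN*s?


It = 4203 * 81 = 340443 kN*s

340443 kN*s


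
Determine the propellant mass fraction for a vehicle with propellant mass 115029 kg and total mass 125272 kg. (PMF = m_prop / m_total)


PMF = 115029 / 125272 = 0.918

0.918


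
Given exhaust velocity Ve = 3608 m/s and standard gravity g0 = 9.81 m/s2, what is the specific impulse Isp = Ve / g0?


Isp = Ve / g0 = 3608 / 9.81 = 367.8 s

367.8 s


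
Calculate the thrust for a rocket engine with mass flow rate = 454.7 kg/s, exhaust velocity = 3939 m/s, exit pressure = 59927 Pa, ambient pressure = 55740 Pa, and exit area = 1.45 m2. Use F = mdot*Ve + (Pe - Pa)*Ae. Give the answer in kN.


F = 454.7 * 3939 + (59927 - 55740) * 1.45 = 1.7971e+06 N = 1797.1 kN

1797.1 kN


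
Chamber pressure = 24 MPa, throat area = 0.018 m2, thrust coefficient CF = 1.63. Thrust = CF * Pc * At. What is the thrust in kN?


F = 1.63 * 24e6 * 0.018 = 704160.0 N = 704.2 kN

704.2 kN


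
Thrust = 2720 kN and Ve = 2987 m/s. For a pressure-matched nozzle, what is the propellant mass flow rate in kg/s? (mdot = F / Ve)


mdot = F / Ve = 2720000 / 2987 = 910.6 kg/s

910.6 kg/s


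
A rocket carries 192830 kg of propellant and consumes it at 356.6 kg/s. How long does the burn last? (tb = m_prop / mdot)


tb = 192830 / 356.6 = 540.7 s

540.7 s


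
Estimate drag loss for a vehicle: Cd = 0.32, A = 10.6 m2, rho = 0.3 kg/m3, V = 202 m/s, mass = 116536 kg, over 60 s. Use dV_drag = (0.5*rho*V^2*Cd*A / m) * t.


D = 0.5 * 0.3 * 202^2 * 0.32 * 10.6 = 20761.08 N
a = 20761.08 / 116536 = 0.1782 m/s2
dV = 0.1782 * 60 = 10.7 m/s

10.7 m/s


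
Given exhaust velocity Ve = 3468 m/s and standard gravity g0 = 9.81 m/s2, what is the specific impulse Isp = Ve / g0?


Isp = Ve / g0 = 3468 / 9.81 = 353.5 s

353.5 s


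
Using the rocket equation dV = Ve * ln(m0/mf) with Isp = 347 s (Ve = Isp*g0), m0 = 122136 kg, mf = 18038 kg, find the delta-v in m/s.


Ve = 347 * 9.81 = 3404.07 m/s
dV = 3404.07 * ln(122136/18038) = 6511 m/s

6511 m/s


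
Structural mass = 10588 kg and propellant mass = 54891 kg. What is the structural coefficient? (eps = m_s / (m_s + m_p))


eps = 10588 / (10588 + 54891) = 0.1617

0.1617


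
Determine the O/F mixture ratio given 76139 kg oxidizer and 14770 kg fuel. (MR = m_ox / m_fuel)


MR = 76139 / 14770 = 5.15

5.15


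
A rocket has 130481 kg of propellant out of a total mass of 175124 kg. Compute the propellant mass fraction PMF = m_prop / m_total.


PMF = 130481 / 175124 = 0.745

0.745


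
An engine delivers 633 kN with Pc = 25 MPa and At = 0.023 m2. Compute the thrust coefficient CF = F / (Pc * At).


CF = 633000 / (25e6 * 0.023) = 1.1

1.1


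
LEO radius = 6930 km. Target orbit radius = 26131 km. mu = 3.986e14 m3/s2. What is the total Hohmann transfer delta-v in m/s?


V1 = sqrt(mu/r1) = 7584.06 m/s
dV1 = V1*(sqrt(2*r2/(r1+r2)) - 1) = 1951.29 m/s
V2 = sqrt(mu/r2) = 3905.63 m/s
dV2 = V2*(1 - sqrt(2*r1/(r1+r2))) = 1376.83 m/s
Total dV = 3328 m/s

3328 m/s


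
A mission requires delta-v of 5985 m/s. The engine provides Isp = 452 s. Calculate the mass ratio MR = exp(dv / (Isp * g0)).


Ve = 452 * 9.81 = 4434.12 m/s
MR = exp(5985 / 4434.12) = 3.857

3.857


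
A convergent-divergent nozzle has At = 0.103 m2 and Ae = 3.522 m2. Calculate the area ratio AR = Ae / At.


AR = 3.522 / 0.103 = 34.2

34.2


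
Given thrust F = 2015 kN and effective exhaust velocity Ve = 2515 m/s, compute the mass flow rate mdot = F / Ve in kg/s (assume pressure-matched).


mdot = F / Ve = 2015000 / 2515 = 801.2 kg/s

801.2 kg/s


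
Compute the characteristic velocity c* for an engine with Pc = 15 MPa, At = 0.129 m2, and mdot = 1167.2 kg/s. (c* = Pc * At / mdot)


c* = 15e6 * 0.129 / 1167.2 = 1658 m/s

1658 m/s


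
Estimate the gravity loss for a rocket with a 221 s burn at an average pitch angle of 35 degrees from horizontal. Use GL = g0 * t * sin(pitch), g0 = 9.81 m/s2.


GL = 9.81 * 221 * sin(35 deg) = 1244 m/s

1244 m/s


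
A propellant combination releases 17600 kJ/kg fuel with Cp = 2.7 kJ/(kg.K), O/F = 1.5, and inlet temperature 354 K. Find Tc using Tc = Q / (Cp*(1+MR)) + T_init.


Tc = 17600 / (2.7 * (1 + 1.5)) + 354 = 2961 K

2961 K


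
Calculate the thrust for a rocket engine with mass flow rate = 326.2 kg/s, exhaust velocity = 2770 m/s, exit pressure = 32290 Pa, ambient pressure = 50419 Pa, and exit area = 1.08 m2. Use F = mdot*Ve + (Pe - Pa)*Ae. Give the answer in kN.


F = 326.2 * 2770 + (32290 - 50419) * 1.08 = 883995.0 N = 884.0 kN

884.0 kN


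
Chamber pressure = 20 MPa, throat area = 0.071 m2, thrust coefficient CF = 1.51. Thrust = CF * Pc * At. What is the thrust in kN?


F = 1.51 * 20e6 * 0.071 = 2.1442e+06 N = 2144.2 kN

2144.2 kN


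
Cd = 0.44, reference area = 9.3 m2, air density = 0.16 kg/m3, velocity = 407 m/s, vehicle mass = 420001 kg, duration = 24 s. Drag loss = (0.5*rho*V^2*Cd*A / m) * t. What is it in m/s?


D = 0.5 * 0.16 * 407^2 * 0.44 * 9.3 = 54226.86 N
a = 54226.86 / 420001 = 0.1291 m/s2
dV = 0.1291 * 24 = 3.1 m/s

3.1 m/s


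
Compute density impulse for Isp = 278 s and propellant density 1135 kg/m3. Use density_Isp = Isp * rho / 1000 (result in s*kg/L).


rho*Isp = 278 * 1135 / 1000 = 316 s*kg/L

316 s*kg/L


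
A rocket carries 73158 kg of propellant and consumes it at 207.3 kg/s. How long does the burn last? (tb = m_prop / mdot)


tb = 73158 / 207.3 = 352.9 s

352.9 s


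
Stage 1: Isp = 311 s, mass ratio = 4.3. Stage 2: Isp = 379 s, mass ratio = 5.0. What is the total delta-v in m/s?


dV1 = 311 * 9.81 * ln(4.3) = 4450.1 m/s
dV2 = 379 * 9.81 * ln(5.0) = 5983.9 m/s
Total dV = 4450.1 + 5983.9 = 10434.0 m/s ~ 10434 m/s

10434 m/s
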